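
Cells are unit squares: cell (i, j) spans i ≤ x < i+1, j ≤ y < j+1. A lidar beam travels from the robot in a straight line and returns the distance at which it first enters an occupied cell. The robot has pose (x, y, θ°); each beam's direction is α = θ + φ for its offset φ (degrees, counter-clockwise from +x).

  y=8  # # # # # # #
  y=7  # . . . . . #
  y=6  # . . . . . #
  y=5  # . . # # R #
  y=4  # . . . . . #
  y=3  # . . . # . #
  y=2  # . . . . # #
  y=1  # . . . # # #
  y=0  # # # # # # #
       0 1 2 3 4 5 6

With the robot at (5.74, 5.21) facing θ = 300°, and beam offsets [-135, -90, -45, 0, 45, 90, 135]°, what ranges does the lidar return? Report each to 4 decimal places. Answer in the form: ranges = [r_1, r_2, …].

beam 1: φ=-135°, α=165°
  d=(-0.9659,0.2588)  start (5,5)  tX=0.7661 tY=3.0523  stride 1/|dx|=1.0353 1/|dy|=3.8637
    cross x-line → (4,5), t=0.7661 (wall)
  → r_1 = 0.7661
beam 2: φ=-90°, α=210°
  d=(-0.8660,-0.5000)  start (5,5)  tX=0.8545 tY=0.4200  stride 1/|dx|=1.1547 1/|dy|=2.0000
    cross y-line → (5,4), t=0.4200
    cross x-line → (4,4), t=0.8545
    cross x-line → (3,4), t=2.0092
    cross y-line → (3,3), t=2.4200
    cross x-line → (2,3), t=3.1639
    cross x-line → (1,3), t=4.3186
    cross y-line → (1,2), t=4.4200
    cross x-line → (0,2), t=5.4733 (wall)
  → r_2 = 5.4733
beam 3: φ=-45°, α=255°
  d=(-0.2588,-0.9659)  start (5,5)  tX=2.8591 tY=0.2174  stride 1/|dx|=3.8637 1/|dy|=1.0353
    cross y-line → (5,4), t=0.2174
    cross y-line → (5,3), t=1.2527
    cross y-line → (5,2), t=2.2880 (wall)
  → r_3 = 2.2880
beam 4: φ=0°, α=300°
  d=(0.5000,-0.8660)  start (5,5)  tX=0.5200 tY=0.2425  stride 1/|dx|=2.0000 1/|dy|=1.1547
    cross y-line → (5,4), t=0.2425
    cross x-line → (6,4), t=0.5200 (wall)
  → r_4 = 0.5200
beam 5: φ=45°, α=345°
  d=(0.9659,-0.2588)  start (5,5)  tX=0.2692 tY=0.8114  stride 1/|dx|=1.0353 1/|dy|=3.8637
    cross x-line → (6,5), t=0.2692 (wall)
  → r_5 = 0.2692
beam 6: φ=90°, α=30°
  d=(0.8660,0.5000)  start (5,5)  tX=0.3002 tY=1.5800  stride 1/|dx|=1.1547 1/|dy|=2.0000
    cross x-line → (6,5), t=0.3002 (wall)
  → r_6 = 0.3002
beam 7: φ=135°, α=75°
  d=(0.2588,0.9659)  start (5,5)  tX=1.0046 tY=0.8179  stride 1/|dx|=3.8637 1/|dy|=1.0353
    cross y-line → (5,6), t=0.8179
    cross x-line → (6,6), t=1.0046 (wall)
  → r_7 = 1.0046

ranges = [0.7661, 5.4733, 2.2880, 0.5200, 0.2692, 0.3002, 1.0046]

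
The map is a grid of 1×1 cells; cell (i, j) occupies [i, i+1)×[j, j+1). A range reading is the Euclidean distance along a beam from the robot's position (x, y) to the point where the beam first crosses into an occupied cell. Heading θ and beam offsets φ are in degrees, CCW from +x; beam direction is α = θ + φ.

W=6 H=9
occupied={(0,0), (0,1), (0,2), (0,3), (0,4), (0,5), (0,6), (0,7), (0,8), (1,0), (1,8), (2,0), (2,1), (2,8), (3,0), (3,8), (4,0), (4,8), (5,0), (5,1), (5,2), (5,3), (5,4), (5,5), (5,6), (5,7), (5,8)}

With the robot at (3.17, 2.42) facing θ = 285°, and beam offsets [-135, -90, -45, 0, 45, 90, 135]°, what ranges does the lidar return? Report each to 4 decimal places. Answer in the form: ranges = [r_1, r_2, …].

ranges = [2.5057, 2.2465, 0.4850, 1.4701, 2.1131, 1.8946, 3.6600]

beam 1: φ=-135°, α=150°
  dir = (cos 150°, sin 150°) = (-0.8660, 0.5000); from cell (3,2)
  next x-line at t=0.1963, next y-line at t=1.1600; Δt_x=1.1547, Δt_y=2.0000
    x: enter (2,2) at t=0.1963
    y: enter (2,3) at t=1.1600
    x: enter (1,3) at t=1.3510
    x: enter (0,3) at t=2.5057 ← occupied
  → r_1 = 2.5057
beam 2: φ=-90°, α=195°
  dir = (cos 195°, sin 195°) = (-0.9659, -0.2588); from cell (3,2)
  next x-line at t=0.1760, next y-line at t=1.6228; Δt_x=1.0353, Δt_y=3.8637
    x: enter (2,2) at t=0.1760
    x: enter (1,2) at t=1.2113
    y: enter (1,1) at t=1.6228
    x: enter (0,1) at t=2.2465 ← occupied
  → r_2 = 2.2465
beam 3: φ=-45°, α=240°
  dir = (cos 240°, sin 240°) = (-0.5000, -0.8660); from cell (3,2)
  next x-line at t=0.3400, next y-line at t=0.4850; Δt_x=2.0000, Δt_y=1.1547
    x: enter (2,2) at t=0.3400
    y: enter (2,1) at t=0.4850 ← occupied
  → r_3 = 0.4850
beam 4: φ=0°, α=285°
  dir = (cos 285°, sin 285°) = (0.2588, -0.9659); from cell (3,2)
  next x-line at t=3.2069, next y-line at t=0.4348; Δt_x=3.8637, Δt_y=1.0353
    y: enter (3,1) at t=0.4348
    y: enter (3,0) at t=1.4701 ← occupied
  → r_4 = 1.4701
beam 5: φ=45°, α=330°
  dir = (cos 330°, sin 330°) = (0.8660, -0.5000); from cell (3,2)
  next x-line at t=0.9584, next y-line at t=0.8400; Δt_x=1.1547, Δt_y=2.0000
    y: enter (3,1) at t=0.8400
    x: enter (4,1) at t=0.9584
    x: enter (5,1) at t=2.1131 ← occupied
  → r_5 = 2.1131
beam 6: φ=90°, α=15°
  dir = (cos 15°, sin 15°) = (0.9659, 0.2588); from cell (3,2)
  next x-line at t=0.8593, next y-line at t=2.2409; Δt_x=1.0353, Δt_y=3.8637
    x: enter (4,2) at t=0.8593
    x: enter (5,2) at t=1.8946 ← occupied
  → r_6 = 1.8946
beam 7: φ=135°, α=60°
  dir = (cos 60°, sin 60°) = (0.5000, 0.8660); from cell (3,2)
  next x-line at t=1.6600, next y-line at t=0.6697; Δt_x=2.0000, Δt_y=1.1547
    y: enter (3,3) at t=0.6697
    x: enter (4,3) at t=1.6600
    y: enter (4,4) at t=1.8244
    y: enter (4,5) at t=2.9791
    x: enter (5,5) at t=3.6600 ← occupied
  → r_7 = 3.6600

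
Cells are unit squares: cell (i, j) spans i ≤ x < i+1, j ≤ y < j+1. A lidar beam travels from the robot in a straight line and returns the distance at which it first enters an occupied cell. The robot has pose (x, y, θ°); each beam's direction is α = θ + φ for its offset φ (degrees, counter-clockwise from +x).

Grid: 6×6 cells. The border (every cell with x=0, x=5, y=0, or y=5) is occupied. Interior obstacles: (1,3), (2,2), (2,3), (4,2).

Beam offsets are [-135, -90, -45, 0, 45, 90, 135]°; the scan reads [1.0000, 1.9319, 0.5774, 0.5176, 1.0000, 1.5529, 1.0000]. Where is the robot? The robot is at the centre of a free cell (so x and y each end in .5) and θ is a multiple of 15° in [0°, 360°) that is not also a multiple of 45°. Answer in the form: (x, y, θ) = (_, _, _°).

(x, y, θ) = (3.5, 1.5, 285°)

Enumerate (i+0.5, j+0.5, θ) over the 12 free cells and 16 admissible headings. For each, cast all 7 beams and compare to the given ranges.
  (2.5, 1.5, 300°): beam 1 = 1.5529 ≠ 1.0000 ✗
  (3.5, 4.5, 300°): beam 1 = 1.9319 ≠ 1.0000 ✗
  (2.5, 4.5, 120°): beam 1 = 2.5882 ≠ 1.0000 ✗
  (4.5, 4.5, 30°): beam 1 = 1.5529 ≠ 1.0000 ✗
  …
  (3.5, 1.5, 285°): r_1=1.0000, r_2=1.9319, r_3=0.5774, r_4=0.5176, r_5=1.0000, r_6=1.5529, r_7=1.0000 — all match ✓
No second candidate reproduces the full scan.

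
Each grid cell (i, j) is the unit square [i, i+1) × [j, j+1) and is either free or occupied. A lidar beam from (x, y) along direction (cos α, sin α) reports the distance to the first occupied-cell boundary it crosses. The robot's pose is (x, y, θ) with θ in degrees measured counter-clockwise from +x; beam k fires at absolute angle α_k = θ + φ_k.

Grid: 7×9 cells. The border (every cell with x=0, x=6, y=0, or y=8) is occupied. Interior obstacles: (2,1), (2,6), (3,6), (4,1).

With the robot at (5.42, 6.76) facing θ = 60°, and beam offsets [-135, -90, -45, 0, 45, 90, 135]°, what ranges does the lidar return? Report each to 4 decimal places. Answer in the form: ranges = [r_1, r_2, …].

ranges = [2.2409, 0.6697, 0.6005, 1.1600, 1.2837, 2.4800, 1.4701]

beam 1: φ=-135°, α=285°
  dir = (cos 285°, sin 285°) = (0.2588, -0.9659); from cell (5,6)
  next x-line at t=2.2409, next y-line at t=0.7868; Δt_x=3.8637, Δt_y=1.0353
    y: enter (5,5) at t=0.7868
    y: enter (5,4) at t=1.8221
    x: enter (6,4) at t=2.2409 ← occupied
  → r_1 = 2.2409
beam 2: φ=-90°, α=330°
  dir = (cos 330°, sin 330°) = (0.8660, -0.5000); from cell (5,6)
  next x-line at t=0.6697, next y-line at t=1.5200; Δt_x=1.1547, Δt_y=2.0000
    x: enter (6,6) at t=0.6697 ← occupied
  → r_2 = 0.6697
beam 3: φ=-45°, α=15°
  dir = (cos 15°, sin 15°) = (0.9659, 0.2588); from cell (5,6)
  next x-line at t=0.6005, next y-line at t=0.9273; Δt_x=1.0353, Δt_y=3.8637
    x: enter (6,6) at t=0.6005 ← occupied
  → r_3 = 0.6005
beam 4: φ=0°, α=60°
  dir = (cos 60°, sin 60°) = (0.5000, 0.8660); from cell (5,6)
  next x-line at t=1.1600, next y-line at t=0.2771; Δt_x=2.0000, Δt_y=1.1547
    y: enter (5,7) at t=0.2771
    x: enter (6,7) at t=1.1600 ← occupied
  → r_4 = 1.1600
beam 5: φ=45°, α=105°
  dir = (cos 105°, sin 105°) = (-0.2588, 0.9659); from cell (5,6)
  next x-line at t=1.6228, next y-line at t=0.2485; Δt_x=3.8637, Δt_y=1.0353
    y: enter (5,7) at t=0.2485
    y: enter (5,8) at t=1.2837 ← occupied
  → r_5 = 1.2837
beam 6: φ=90°, α=150°
  dir = (cos 150°, sin 150°) = (-0.8660, 0.5000); from cell (5,6)
  next x-line at t=0.4850, next y-line at t=0.4800; Δt_x=1.1547, Δt_y=2.0000
    y: enter (5,7) at t=0.4800
    x: enter (4,7) at t=0.4850
    x: enter (3,7) at t=1.6397
    y: enter (3,8) at t=2.4800 ← occupied
  → r_6 = 2.4800
beam 7: φ=135°, α=195°
  dir = (cos 195°, sin 195°) = (-0.9659, -0.2588); from cell (5,6)
  next x-line at t=0.4348, next y-line at t=2.9364; Δt_x=1.0353, Δt_y=3.8637
    x: enter (4,6) at t=0.4348
    x: enter (3,6) at t=1.4701 ← occupied
  → r_7 = 1.4701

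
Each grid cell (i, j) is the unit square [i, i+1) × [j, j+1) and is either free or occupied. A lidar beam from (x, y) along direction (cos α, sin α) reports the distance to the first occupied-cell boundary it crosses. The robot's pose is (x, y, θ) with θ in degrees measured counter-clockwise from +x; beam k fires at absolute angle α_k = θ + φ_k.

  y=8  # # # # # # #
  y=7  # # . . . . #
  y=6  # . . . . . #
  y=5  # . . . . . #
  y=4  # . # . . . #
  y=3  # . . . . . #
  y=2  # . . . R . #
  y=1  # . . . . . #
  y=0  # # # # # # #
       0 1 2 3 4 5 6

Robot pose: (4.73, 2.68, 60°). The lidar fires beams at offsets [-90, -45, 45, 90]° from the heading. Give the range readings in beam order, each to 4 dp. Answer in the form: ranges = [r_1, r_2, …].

ranges = [1.4665, 1.3148, 5.5077, 2.6400]

beam 1: φ=-90°, α=330°
  direction (0.8660, -0.5000); cell (4,2); t to first gridline: x 0.3118, y 1.3600 (then +1.1547 / +2.0000)
    (5,2) via x @ 0.3118
    (5,1) via y @ 1.3600
    (6,1) via x @ 1.4665  # hit
  → r_1 = 1.4665
beam 2: φ=-45°, α=15°
  direction (0.9659, 0.2588); cell (4,2); t to first gridline: x 0.2795, y 1.2364 (then +1.0353 / +3.8637)
    (5,2) via x @ 0.2795
    (5,3) via y @ 1.2364
    (6,3) via x @ 1.3148  # hit
  → r_2 = 1.3148
beam 3: φ=45°, α=105°
  direction (-0.2588, 0.9659); cell (4,2); t to first gridline: x 2.8205, y 0.3313 (then +3.8637 / +1.0353)
    (4,3) via y @ 0.3313
    (4,4) via y @ 1.3666
    (4,5) via y @ 2.4018
    (3,5) via x @ 2.8205
    (3,6) via y @ 3.4371
    (3,7) via y @ 4.4724
    (3,8) via y @ 5.5077  # hit
  → r_3 = 5.5077
beam 4: φ=90°, α=150°
  direction (-0.8660, 0.5000); cell (4,2); t to first gridline: x 0.8429, y 0.6400 (then +1.1547 / +2.0000)
    (4,3) via y @ 0.6400
    (3,3) via x @ 0.8429
    (2,3) via x @ 1.9976
    (2,4) via y @ 2.6400  # hit
  → r_4 = 2.6400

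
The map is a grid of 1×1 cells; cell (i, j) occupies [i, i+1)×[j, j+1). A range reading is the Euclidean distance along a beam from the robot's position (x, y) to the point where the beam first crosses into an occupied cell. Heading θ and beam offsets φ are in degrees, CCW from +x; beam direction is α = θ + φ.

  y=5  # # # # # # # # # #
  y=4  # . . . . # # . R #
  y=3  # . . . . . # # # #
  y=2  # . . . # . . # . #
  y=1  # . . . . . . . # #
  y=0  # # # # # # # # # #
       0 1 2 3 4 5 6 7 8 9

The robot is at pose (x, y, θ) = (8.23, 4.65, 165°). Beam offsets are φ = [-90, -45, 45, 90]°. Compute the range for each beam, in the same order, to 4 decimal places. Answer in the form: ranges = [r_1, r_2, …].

beam 1: φ=-90°, α=75°
  cosα=0.2588 sinα=0.9659 | (8,4) | tMaxX 2.9751 tMaxY 0.3623 | tΔX 3.8637 tΔY 1.0353
    t=0.3623 [y] (8,5) — stop
  → r_1 = 0.3623
beam 2: φ=-45°, α=120°
  cosα=-0.5000 sinα=0.8660 | (8,4) | tMaxX 0.4600 tMaxY 0.4041 | tΔX 2.0000 tΔY 1.1547
    t=0.4041 [y] (8,5) — stop
  → r_2 = 0.4041
beam 3: φ=45°, α=210°
  cosα=-0.8660 sinα=-0.5000 | (8,4) | tMaxX 0.2656 tMaxY 1.3000 | tΔX 1.1547 tΔY 2.0000
    t=0.2656 [x] (7,4)
    t=1.3000 [y] (7,3) — stop
  → r_3 = 1.3000
beam 4: φ=90°, α=255°
  cosα=-0.2588 sinα=-0.9659 | (8,4) | tMaxX 0.8887 tMaxY 0.6729 | tΔX 3.8637 tΔY 1.0353
    t=0.6729 [y] (8,3) — stop
  → r_4 = 0.6729

ranges = [0.3623, 0.4041, 1.3000, 0.6729]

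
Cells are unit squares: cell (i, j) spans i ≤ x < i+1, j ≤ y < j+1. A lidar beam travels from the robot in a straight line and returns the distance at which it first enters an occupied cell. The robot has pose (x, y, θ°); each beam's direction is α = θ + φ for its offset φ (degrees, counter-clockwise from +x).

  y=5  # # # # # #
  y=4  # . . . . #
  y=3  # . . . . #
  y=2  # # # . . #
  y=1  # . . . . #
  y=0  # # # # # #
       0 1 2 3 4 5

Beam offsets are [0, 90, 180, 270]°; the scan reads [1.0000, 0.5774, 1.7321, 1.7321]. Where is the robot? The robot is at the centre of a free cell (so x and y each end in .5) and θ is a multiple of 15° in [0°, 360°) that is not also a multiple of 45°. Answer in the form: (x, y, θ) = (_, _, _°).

Candidates: 14 free-cell centres × 16 headings = 224 poses. Raycast each; keep the one whose scan matches to 4 dp.
  (3.5, 2.5, 30°): beam 1 = 1.7321 ≠ 1.0000 ✗
  (4.5, 2.5, 75°): beam 1 = 1.9319 ≠ 1.0000 ✗
  (1.5, 1.5, 285°): beam 1 = 0.5176 ≠ 1.0000 ✗
  (4.5, 1.5, 285°): beam 1 = 0.5176 ≠ 1.0000 ✗
  (3.5, 3.5, 300°): beam 1 = 2.8868 ≠ 1.0000 ✗
  …
  (4.5, 3.5, 300°): r_1=1.0000, r_2=0.5774, r_3=1.7321, r_4=1.7321 — all match ✓
No second candidate reproduces the full scan.

(x, y, θ) = (4.5, 3.5, 300°)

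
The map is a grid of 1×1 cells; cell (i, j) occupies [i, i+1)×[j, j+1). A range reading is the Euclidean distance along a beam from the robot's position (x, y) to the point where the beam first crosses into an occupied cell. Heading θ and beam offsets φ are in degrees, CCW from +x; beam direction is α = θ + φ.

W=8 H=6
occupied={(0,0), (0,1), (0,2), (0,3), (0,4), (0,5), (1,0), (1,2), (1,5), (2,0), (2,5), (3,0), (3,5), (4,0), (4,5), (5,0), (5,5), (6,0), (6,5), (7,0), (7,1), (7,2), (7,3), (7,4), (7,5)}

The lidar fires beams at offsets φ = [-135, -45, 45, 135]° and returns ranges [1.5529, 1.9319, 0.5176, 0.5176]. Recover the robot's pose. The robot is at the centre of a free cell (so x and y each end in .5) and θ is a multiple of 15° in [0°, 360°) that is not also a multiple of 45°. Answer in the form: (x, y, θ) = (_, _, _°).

The pose lattice has 23·16 = 368 candidates. Test each by forward raycasting.
  (5.5, 2.5, 285°): beam 1 = 5.0000 ≠ 1.5529 ✗
  (3.5, 2.5, 330°): beam 2 = 1.5529 ≠ 1.9319 ✗
  (5.5, 2.5, 120°): beam 2 = 2.5882 ≠ 1.9319 ✗
  (5.5, 2.5, 30°): beam 2 = 1.5529 ≠ 1.9319 ✗
  (4.5, 1.5, 195°): beam 1 = 4.0415 ≠ 1.5529 ✗
  …
  (1.5, 4.5, 60°): r_1=1.5529, r_2=1.9319, r_3=0.5176, r_4=0.5176 — all match ✓
Only this pose fits every beam.

(x, y, θ) = (1.5, 4.5, 60°)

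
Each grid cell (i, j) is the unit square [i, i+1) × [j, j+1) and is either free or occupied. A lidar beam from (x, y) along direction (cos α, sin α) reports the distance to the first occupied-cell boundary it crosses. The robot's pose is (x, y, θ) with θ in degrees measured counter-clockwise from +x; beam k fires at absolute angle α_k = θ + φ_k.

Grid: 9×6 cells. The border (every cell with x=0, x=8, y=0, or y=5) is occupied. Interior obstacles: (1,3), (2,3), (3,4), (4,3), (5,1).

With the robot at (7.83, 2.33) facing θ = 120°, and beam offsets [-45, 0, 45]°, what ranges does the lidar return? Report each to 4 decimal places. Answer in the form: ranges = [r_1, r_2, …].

ranges = [0.6568, 3.0831, 2.9298]

beam 1: φ=-45°, α=75°
  dir = (cos 75°, sin 75°) = (0.2588, 0.9659); from cell (7,2)
  next x-line at t=0.6568, next y-line at t=0.6936; Δt_x=3.8637, Δt_y=1.0353
    x: enter (8,2) at t=0.6568 ← occupied
  → r_1 = 0.6568
beam 2: φ=0°, α=120°
  dir = (cos 120°, sin 120°) = (-0.5000, 0.8660); from cell (7,2)
  next x-line at t=1.6600, next y-line at t=0.7736; Δt_x=2.0000, Δt_y=1.1547
    y: enter (7,3) at t=0.7736
    x: enter (6,3) at t=1.6600
    y: enter (6,4) at t=1.9283
    y: enter (6,5) at t=3.0831 ← occupied
  → r_2 = 3.0831
beam 3: φ=45°, α=165°
  dir = (cos 165°, sin 165°) = (-0.9659, 0.2588); from cell (7,2)
  next x-line at t=0.8593, next y-line at t=2.5887; Δt_x=1.0353, Δt_y=3.8637
    x: enter (6,2) at t=0.8593
    x: enter (5,2) at t=1.8946
    y: enter (5,3) at t=2.5887
    x: enter (4,3) at t=2.9298 ← occupied
  → r_3 = 2.9298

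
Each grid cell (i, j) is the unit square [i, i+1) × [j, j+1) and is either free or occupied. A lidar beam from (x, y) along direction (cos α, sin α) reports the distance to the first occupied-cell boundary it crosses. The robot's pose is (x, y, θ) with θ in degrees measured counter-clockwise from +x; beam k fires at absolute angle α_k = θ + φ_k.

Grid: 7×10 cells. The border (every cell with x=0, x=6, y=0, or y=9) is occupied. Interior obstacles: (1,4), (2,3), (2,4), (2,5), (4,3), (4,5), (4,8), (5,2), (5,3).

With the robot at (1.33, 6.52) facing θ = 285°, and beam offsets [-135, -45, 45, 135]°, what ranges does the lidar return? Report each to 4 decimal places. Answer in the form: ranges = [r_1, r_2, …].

ranges = [0.3811, 0.6600, 1.0400, 2.8637]

beam 1: φ=-135°, α=150°
  cosα=-0.8660 sinα=0.5000 | (1,6) | tMaxX 0.3811 tMaxY 0.9600 | tΔX 1.1547 tΔY 2.0000
    t=0.3811 [x] (0,6) — stop
  → r_1 = 0.3811
beam 2: φ=-45°, α=240°
  cosα=-0.5000 sinα=-0.8660 | (1,6) | tMaxX 0.6600 tMaxY 0.6004 | tΔX 2.0000 tΔY 1.1547
    t=0.6004 [y] (1,5)
    t=0.6600 [x] (0,5) — stop
  → r_2 = 0.6600
beam 3: φ=45°, α=330°
  cosα=0.8660 sinα=-0.5000 | (1,6) | tMaxX 0.7736 tMaxY 1.0400 | tΔX 1.1547 tΔY 2.0000
    t=0.7736 [x] (2,6)
    t=1.0400 [y] (2,5) — stop
  → r_3 = 1.0400
beam 4: φ=135°, α=60°
  cosα=0.5000 sinα=0.8660 | (1,6) | tMaxX 1.3400 tMaxY 0.5543 | tΔX 2.0000 tΔY 1.1547
    t=0.5543 [y] (1,7)
    t=1.3400 [x] (2,7)
    t=1.7090 [y] (2,8)
    t=2.8637 [y] (2,9) — stop
  → r_4 = 2.8637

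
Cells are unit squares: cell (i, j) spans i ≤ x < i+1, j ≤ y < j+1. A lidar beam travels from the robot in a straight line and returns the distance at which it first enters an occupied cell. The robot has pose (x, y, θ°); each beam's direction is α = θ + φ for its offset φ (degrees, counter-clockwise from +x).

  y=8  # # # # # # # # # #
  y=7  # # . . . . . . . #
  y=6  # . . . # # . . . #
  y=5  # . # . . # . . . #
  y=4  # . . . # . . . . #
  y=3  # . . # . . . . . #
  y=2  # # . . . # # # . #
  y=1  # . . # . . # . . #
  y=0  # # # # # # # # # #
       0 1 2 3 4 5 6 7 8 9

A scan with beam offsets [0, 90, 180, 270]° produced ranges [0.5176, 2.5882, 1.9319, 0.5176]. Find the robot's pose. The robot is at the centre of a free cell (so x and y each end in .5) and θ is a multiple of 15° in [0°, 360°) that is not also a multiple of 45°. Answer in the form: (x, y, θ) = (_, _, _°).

The pose lattice has 43·16 = 688 candidates. Test each by forward raycasting.
  (2.5, 1.5, 255°): beam 2 = 0.5176 ≠ 2.5882 ✗
  (7.5, 1.5, 345°): beam 1 = 1.5529 ≠ 0.5176 ✗
  (4.5, 2.5, 240°): beam 1 = 1.0000 ≠ 0.5176 ✗
  (2.5, 6.5, 345°): beam 1 = 1.5529 ≠ 0.5176 ✗
  …
  (8.5, 7.5, 105°): r_1=0.5176, r_2=2.5882, r_3=1.9319, r_4=0.5176 — all match ✓
No second candidate reproduces the full scan.

(x, y, θ) = (8.5, 7.5, 105°)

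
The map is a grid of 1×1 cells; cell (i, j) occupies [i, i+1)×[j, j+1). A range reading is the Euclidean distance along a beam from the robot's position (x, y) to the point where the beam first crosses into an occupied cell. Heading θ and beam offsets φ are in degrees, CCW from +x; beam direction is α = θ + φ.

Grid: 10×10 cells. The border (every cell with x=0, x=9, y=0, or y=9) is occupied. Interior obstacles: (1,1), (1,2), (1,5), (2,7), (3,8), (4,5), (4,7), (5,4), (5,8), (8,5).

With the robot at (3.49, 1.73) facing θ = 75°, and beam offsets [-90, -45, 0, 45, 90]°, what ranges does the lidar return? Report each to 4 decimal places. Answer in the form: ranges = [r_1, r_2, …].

ranges = [2.8205, 6.3624, 3.3854, 3.7759, 1.5426]

beam 1: φ=-90°, α=345°
  dir = (cos 345°, sin 345°) = (0.9659, -0.2588); from cell (3,1)
  next x-line at t=0.5280, next y-line at t=2.8205; Δt_x=1.0353, Δt_y=3.8637
    x: enter (4,1) at t=0.5280
    x: enter (5,1) at t=1.5633
    x: enter (6,1) at t=2.5985
    y: enter (6,0) at t=2.8205 ← occupied
  → r_1 = 2.8205
beam 2: φ=-45°, α=30°
  dir = (cos 30°, sin 30°) = (0.8660, 0.5000); from cell (3,1)
  next x-line at t=0.5889, next y-line at t=0.5400; Δt_x=1.1547, Δt_y=2.0000
    y: enter (3,2) at t=0.5400
    x: enter (4,2) at t=0.5889
    x: enter (5,2) at t=1.7436
    y: enter (5,3) at t=2.5400
    x: enter (6,3) at t=2.8983
    x: enter (7,3) at t=4.0530
    y: enter (7,4) at t=4.5400
    x: enter (8,4) at t=5.2077
    x: enter (9,4) at t=6.3624 ← occupied
  → r_2 = 6.3624
beam 3: φ=0°, α=75°
  dir = (cos 75°, sin 75°) = (0.2588, 0.9659); from cell (3,1)
  next x-line at t=1.9705, next y-line at t=0.2795; Δt_x=3.8637, Δt_y=1.0353
    y: enter (3,2) at t=0.2795
    y: enter (3,3) at t=1.3148
    x: enter (4,3) at t=1.9705
    y: enter (4,4) at t=2.3501
    y: enter (4,5) at t=3.3854 ← occupied
  → r_3 = 3.3854
beam 4: φ=45°, α=120°
  dir = (cos 120°, sin 120°) = (-0.5000, 0.8660); from cell (3,1)
  next x-line at t=0.9800, next y-line at t=0.3118; Δt_x=2.0000, Δt_y=1.1547
    y: enter (3,2) at t=0.3118
    x: enter (2,2) at t=0.9800
    y: enter (2,3) at t=1.4665
    y: enter (2,4) at t=2.6212
    x: enter (1,4) at t=2.9800
    y: enter (1,5) at t=3.7759 ← occupied
  → r_4 = 3.7759
beam 5: φ=90°, α=165°
  dir = (cos 165°, sin 165°) = (-0.9659, 0.2588); from cell (3,1)
  next x-line at t=0.5073, next y-line at t=1.0432; Δt_x=1.0353, Δt_y=3.8637
    x: enter (2,1) at t=0.5073
    y: enter (2,2) at t=1.0432
    x: enter (1,2) at t=1.5426 ← occupied
  → r_5 = 1.5426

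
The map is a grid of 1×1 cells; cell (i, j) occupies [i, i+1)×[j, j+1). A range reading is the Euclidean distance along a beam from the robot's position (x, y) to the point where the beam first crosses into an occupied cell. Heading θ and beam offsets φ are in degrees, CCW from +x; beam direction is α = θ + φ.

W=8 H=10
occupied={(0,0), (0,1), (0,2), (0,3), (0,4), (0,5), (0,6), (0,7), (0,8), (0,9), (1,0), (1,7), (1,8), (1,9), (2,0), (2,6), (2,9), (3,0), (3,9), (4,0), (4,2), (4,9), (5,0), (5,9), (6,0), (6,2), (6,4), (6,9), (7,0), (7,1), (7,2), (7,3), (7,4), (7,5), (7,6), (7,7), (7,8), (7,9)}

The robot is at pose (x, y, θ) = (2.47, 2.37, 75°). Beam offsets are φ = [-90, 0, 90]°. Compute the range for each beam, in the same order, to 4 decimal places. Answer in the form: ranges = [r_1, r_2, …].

beam 1: φ=-90°, α=345°
  dir = (cos 345°, sin 345°) = (0.9659, -0.2588); from cell (2,2)
  next x-line at t=0.5487, next y-line at t=1.4296; Δt_x=1.0353, Δt_y=3.8637
    x: enter (3,2) at t=0.5487
    y: enter (3,1) at t=1.4296
    x: enter (4,1) at t=1.5840
    x: enter (5,1) at t=2.6192
    x: enter (6,1) at t=3.6545
    x: enter (7,1) at t=4.6898 ← occupied
  → r_1 = 4.6898
beam 2: φ=0°, α=75°
  dir = (cos 75°, sin 75°) = (0.2588, 0.9659); from cell (2,2)
  next x-line at t=2.0478, next y-line at t=0.6522; Δt_x=3.8637, Δt_y=1.0353
    y: enter (2,3) at t=0.6522
    y: enter (2,4) at t=1.6875
    x: enter (3,4) at t=2.0478
    y: enter (3,5) at t=2.7228
    y: enter (3,6) at t=3.7581
    y: enter (3,7) at t=4.7933
    y: enter (3,8) at t=5.8286
    x: enter (4,8) at t=5.9115
    y: enter (4,9) at t=6.8639 ← occupied
  → r_2 = 6.8639
beam 3: φ=90°, α=165°
  dir = (cos 165°, sin 165°) = (-0.9659, 0.2588); from cell (2,2)
  next x-line at t=0.4866, next y-line at t=2.4341; Δt_x=1.0353, Δt_y=3.8637
    x: enter (1,2) at t=0.4866
    x: enter (0,2) at t=1.5219 ← occupied
  → r_3 = 1.5219

ranges = [4.6898, 6.8639, 1.5219]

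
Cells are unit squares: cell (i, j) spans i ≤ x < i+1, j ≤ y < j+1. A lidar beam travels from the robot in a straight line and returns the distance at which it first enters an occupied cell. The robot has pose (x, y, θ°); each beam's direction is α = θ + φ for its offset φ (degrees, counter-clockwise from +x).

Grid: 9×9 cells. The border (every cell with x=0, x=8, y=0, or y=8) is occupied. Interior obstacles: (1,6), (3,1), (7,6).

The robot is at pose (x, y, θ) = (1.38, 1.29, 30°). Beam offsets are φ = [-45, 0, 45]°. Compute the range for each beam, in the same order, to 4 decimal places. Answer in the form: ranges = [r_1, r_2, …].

ranges = [1.1205, 7.6441, 6.9467]

beam 1: φ=-45°, α=345°
  dir = (cos 345°, sin 345°) = (0.9659, -0.2588); from cell (1,1)
  next x-line at t=0.6419, next y-line at t=1.1205; Δt_x=1.0353, Δt_y=3.8637
    x: enter (2,1) at t=0.6419
    y: enter (2,0) at t=1.1205 ← occupied
  → r_1 = 1.1205
beam 2: φ=0°, α=30°
  dir = (cos 30°, sin 30°) = (0.8660, 0.5000); from cell (1,1)
  next x-line at t=0.7159, next y-line at t=1.4200; Δt_x=1.1547, Δt_y=2.0000
    x: enter (2,1) at t=0.7159
    y: enter (2,2) at t=1.4200
    x: enter (3,2) at t=1.8706
    x: enter (4,2) at t=3.0253
    y: enter (4,3) at t=3.4200
    x: enter (5,3) at t=4.1800
    x: enter (6,3) at t=5.3347
    y: enter (6,4) at t=5.4200
    x: enter (7,4) at t=6.4894
    y: enter (7,5) at t=7.4200
    x: enter (8,5) at t=7.6441 ← occupied
  → r_2 = 7.6441
beam 3: φ=45°, α=75°
  dir = (cos 75°, sin 75°) = (0.2588, 0.9659); from cell (1,1)
  next x-line at t=2.3955, next y-line at t=0.7350; Δt_x=3.8637, Δt_y=1.0353
    y: enter (1,2) at t=0.7350
    y: enter (1,3) at t=1.7703
    x: enter (2,3) at t=2.3955
    y: enter (2,4) at t=2.8056
    y: enter (2,5) at t=3.8409
    y: enter (2,6) at t=4.8762
    y: enter (2,7) at t=5.9114
    x: enter (3,7) at t=6.2592
    y: enter (3,8) at t=6.9467 ← occupied
  → r_3 = 6.9467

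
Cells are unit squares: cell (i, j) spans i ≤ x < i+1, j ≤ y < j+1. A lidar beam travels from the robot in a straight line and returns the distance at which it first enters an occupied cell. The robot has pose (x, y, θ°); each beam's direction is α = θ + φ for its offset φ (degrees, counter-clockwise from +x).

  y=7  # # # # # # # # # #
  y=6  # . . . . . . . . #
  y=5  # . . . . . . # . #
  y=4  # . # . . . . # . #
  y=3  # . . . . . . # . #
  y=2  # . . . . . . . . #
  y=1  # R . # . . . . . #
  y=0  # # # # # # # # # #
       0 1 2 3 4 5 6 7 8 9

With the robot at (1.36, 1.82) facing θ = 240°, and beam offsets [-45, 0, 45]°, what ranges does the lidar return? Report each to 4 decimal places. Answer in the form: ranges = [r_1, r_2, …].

ranges = [0.3727, 0.7200, 0.8489]

beam 1: φ=-45°, α=195°
  dir = (cos 195°, sin 195°) = (-0.9659, -0.2588); from cell (1,1)
  next x-line at t=0.3727, next y-line at t=3.1682; Δt_x=1.0353, Δt_y=3.8637
    x: enter (0,1) at t=0.3727 ← occupied
  → r_1 = 0.3727
beam 2: φ=0°, α=240°
  dir = (cos 240°, sin 240°) = (-0.5000, -0.8660); from cell (1,1)
  next x-line at t=0.7200, next y-line at t=0.9469; Δt_x=2.0000, Δt_y=1.1547
    x: enter (0,1) at t=0.7200 ← occupied
  → r_2 = 0.7200
beam 3: φ=45°, α=285°
  dir = (cos 285°, sin 285°) = (0.2588, -0.9659); from cell (1,1)
  next x-line at t=2.4728, next y-line at t=0.8489; Δt_x=3.8637, Δt_y=1.0353
    y: enter (1,0) at t=0.8489 ← occupied
  → r_3 = 0.8489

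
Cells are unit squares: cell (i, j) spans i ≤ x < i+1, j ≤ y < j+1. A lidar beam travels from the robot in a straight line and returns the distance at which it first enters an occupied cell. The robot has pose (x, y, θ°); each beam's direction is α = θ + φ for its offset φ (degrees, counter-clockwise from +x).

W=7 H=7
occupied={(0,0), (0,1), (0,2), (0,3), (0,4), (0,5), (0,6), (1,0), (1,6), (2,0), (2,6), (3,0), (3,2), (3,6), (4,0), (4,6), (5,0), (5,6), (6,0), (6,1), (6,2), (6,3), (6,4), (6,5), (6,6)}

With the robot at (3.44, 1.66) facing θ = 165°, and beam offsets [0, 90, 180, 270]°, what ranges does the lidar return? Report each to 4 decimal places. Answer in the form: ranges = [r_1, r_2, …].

beam 1: φ=0°, α=165°
  d=(-0.9659,0.2588)  start (3,1)  tX=0.4555 tY=1.3137  stride 1/|dx|=1.0353 1/|dy|=3.8637
    cross x-line → (2,1), t=0.4555
    cross y-line → (2,2), t=1.3137
    cross x-line → (1,2), t=1.4908
    cross x-line → (0,2), t=2.5261 (wall)
  → r_1 = 2.5261
beam 2: φ=90°, α=255°
  d=(-0.2588,-0.9659)  start (3,1)  tX=1.7000 tY=0.6833  stride 1/|dx|=3.8637 1/|dy|=1.0353
    cross y-line → (3,0), t=0.6833 (wall)
  → r_2 = 0.6833
beam 3: φ=180°, α=345°
  d=(0.9659,-0.2588)  start (3,1)  tX=0.5798 tY=2.5500  stride 1/|dx|=1.0353 1/|dy|=3.8637
    cross x-line → (4,1), t=0.5798
    cross x-line → (5,1), t=1.6150
    cross y-line → (5,0), t=2.5500 (wall)
  → r_3 = 2.5500
beam 4: φ=270°, α=75°
  d=(0.2588,0.9659)  start (3,1)  tX=2.1637 tY=0.3520  stride 1/|dx|=3.8637 1/|dy|=1.0353
    cross y-line → (3,2), t=0.3520 (wall)
  → r_4 = 0.3520

ranges = [2.5261, 0.6833, 2.5500, 0.3520]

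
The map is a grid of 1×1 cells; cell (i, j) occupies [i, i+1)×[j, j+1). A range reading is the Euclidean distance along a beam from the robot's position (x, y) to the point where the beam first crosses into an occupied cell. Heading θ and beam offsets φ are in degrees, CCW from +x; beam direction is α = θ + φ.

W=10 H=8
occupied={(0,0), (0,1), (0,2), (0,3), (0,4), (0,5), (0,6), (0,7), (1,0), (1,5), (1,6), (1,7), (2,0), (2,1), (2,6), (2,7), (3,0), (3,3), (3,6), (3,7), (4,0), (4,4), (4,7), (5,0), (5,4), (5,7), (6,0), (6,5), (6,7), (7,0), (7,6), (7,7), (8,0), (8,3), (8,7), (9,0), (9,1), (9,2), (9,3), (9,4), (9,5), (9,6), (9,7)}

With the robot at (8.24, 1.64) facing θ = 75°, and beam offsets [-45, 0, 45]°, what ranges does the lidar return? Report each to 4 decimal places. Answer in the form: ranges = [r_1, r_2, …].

ranges = [0.8776, 1.4080, 3.8798]

beam 1: φ=-45°, α=30°
  cosα=0.8660 sinα=0.5000 | (8,1) | tMaxX 0.8776 tMaxY 0.7200 | tΔX 1.1547 tΔY 2.0000
    t=0.7200 [y] (8,2)
    t=0.8776 [x] (9,2) — stop
  → r_1 = 0.8776
beam 2: φ=0°, α=75°
  cosα=0.2588 sinα=0.9659 | (8,1) | tMaxX 2.9364 tMaxY 0.3727 | tΔX 3.8637 tΔY 1.0353
    t=0.3727 [y] (8,2)
    t=1.4080 [y] (8,3) — stop
  → r_2 = 1.4080
beam 3: φ=45°, α=120°
  cosα=-0.5000 sinα=0.8660 | (8,1) | tMaxX 0.4800 tMaxY 0.4157 | tΔX 2.0000 tΔY 1.1547
    t=0.4157 [y] (8,2)
    t=0.4800 [x] (7,2)
    t=1.5704 [y] (7,3)
    t=2.4800 [x] (6,3)
    t=2.7251 [y] (6,4)
    t=3.8798 [y] (6,5) — stop
  → r_3 = 3.8798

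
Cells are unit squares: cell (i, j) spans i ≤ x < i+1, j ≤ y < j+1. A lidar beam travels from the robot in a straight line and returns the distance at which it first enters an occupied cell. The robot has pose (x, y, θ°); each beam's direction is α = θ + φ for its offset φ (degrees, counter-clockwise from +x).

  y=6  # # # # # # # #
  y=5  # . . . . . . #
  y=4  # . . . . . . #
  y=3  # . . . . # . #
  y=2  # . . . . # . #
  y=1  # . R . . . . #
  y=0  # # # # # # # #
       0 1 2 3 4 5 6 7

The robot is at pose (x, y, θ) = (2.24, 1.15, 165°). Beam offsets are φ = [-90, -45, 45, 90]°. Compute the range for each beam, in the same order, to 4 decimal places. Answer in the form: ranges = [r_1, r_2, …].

beam 1: φ=-90°, α=75°
  d=(0.2588,0.9659)  start (2,1)  tX=2.9364 tY=0.8800  stride 1/|dx|=3.8637 1/|dy|=1.0353
    cross y-line → (2,2), t=0.8800
    cross y-line → (2,3), t=1.9153
    cross x-line → (3,3), t=2.9364
    cross y-line → (3,4), t=2.9505
    cross y-line → (3,5), t=3.9858
    cross y-line → (3,6), t=5.0211 (wall)
  → r_1 = 5.0211
beam 2: φ=-45°, α=120°
  d=(-0.5000,0.8660)  start (2,1)  tX=0.4800 tY=0.9815  stride 1/|dx|=2.0000 1/|dy|=1.1547
    cross x-line → (1,1), t=0.4800
    cross y-line → (1,2), t=0.9815
    cross y-line → (1,3), t=2.1362
    cross x-line → (0,3), t=2.4800 (wall)
  → r_2 = 2.4800
beam 3: φ=45°, α=210°
  d=(-0.8660,-0.5000)  start (2,1)  tX=0.2771 tY=0.3000  stride 1/|dx|=1.1547 1/|dy|=2.0000
    cross x-line → (1,1), t=0.2771
    cross y-line → (1,0), t=0.3000 (wall)
  → r_3 = 0.3000
beam 4: φ=90°, α=255°
  d=(-0.2588,-0.9659)  start (2,1)  tX=0.9273 tY=0.1553  stride 1/|dx|=3.8637 1/|dy|=1.0353
    cross y-line → (2,0), t=0.1553 (wall)
  → r_4 = 0.1553

ranges = [5.0211, 2.4800, 0.3000, 0.1553]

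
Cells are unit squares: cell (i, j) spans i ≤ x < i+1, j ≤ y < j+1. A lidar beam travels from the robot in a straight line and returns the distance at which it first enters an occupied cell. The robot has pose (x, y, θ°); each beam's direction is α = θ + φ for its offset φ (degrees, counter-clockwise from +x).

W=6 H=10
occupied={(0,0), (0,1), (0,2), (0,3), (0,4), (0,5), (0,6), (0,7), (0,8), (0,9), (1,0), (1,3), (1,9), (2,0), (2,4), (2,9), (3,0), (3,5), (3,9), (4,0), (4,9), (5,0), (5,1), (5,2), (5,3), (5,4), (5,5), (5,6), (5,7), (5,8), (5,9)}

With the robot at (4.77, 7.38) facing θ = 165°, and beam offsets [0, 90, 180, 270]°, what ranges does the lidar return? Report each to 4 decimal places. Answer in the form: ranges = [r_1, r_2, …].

ranges = [3.9030, 6.6051, 0.2381, 0.8887]

beam 1: φ=0°, α=165°
  d=(-0.9659,0.2588)  start (4,7)  tX=0.7972 tY=2.3955  stride 1/|dx|=1.0353 1/|dy|=3.8637
    cross x-line → (3,7), t=0.7972
    cross x-line → (2,7), t=1.8324
    cross y-line → (2,8), t=2.3955
    cross x-line → (1,8), t=2.8677
    cross x-line → (0,8), t=3.9030 (wall)
  → r_1 = 3.9030
beam 2: φ=90°, α=255°
  d=(-0.2588,-0.9659)  start (4,7)  tX=2.9751 tY=0.3934  stride 1/|dx|=3.8637 1/|dy|=1.0353
    cross y-line → (4,6), t=0.3934
    cross y-line → (4,5), t=1.4287
    cross y-line → (4,4), t=2.4640
    cross x-line → (3,4), t=2.9751
    cross y-line → (3,3), t=3.4992
    cross y-line → (3,2), t=4.5345
    cross y-line → (3,1), t=5.5698
    cross y-line → (3,0), t=6.6051 (wall)
  → r_2 = 6.6051
beam 3: φ=180°, α=345°
  d=(0.9659,-0.2588)  start (4,7)  tX=0.2381 tY=1.4682  stride 1/|dx|=1.0353 1/|dy|=3.8637
    cross x-line → (5,7), t=0.2381 (wall)
  → r_3 = 0.2381
beam 4: φ=270°, α=75°
  d=(0.2588,0.9659)  start (4,7)  tX=0.8887 tY=0.6419  stride 1/|dx|=3.8637 1/|dy|=1.0353
    cross y-line → (4,8), t=0.6419
    cross x-line → (5,8), t=0.8887 (wall)
  → r_4 = 0.8887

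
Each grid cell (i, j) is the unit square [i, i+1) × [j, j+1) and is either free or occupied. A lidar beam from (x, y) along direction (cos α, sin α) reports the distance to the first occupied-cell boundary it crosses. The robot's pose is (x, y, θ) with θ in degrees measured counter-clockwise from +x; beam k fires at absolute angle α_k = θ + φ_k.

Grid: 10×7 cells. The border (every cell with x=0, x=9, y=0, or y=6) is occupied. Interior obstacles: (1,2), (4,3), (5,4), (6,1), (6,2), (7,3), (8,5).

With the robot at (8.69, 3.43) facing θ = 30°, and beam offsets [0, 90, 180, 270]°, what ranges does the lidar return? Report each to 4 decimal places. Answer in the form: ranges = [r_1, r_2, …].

beam 1: φ=0°, α=30°
  cosα=0.8660 sinα=0.5000 | (8,3) | tMaxX 0.3580 tMaxY 1.1400 | tΔX 1.1547 tΔY 2.0000
    t=0.3580 [x] (9,3) — stop
  → r_1 = 0.3580
beam 2: φ=90°, α=120°
  cosα=-0.5000 sinα=0.8660 | (8,3) | tMaxX 1.3800 tMaxY 0.6582 | tΔX 2.0000 tΔY 1.1547
    t=0.6582 [y] (8,4)
    t=1.3800 [x] (7,4)
    t=1.8129 [y] (7,5)
    t=2.9676 [y] (7,6) — stop
  → r_2 = 2.9676
beam 3: φ=180°, α=210°
  cosα=-0.8660 sinα=-0.5000 | (8,3) | tMaxX 0.7967 tMaxY 0.8600 | tΔX 1.1547 tΔY 2.0000
    t=0.7967 [x] (7,3) — stop
  → r_3 = 0.7967
beam 4: φ=270°, α=300°
  cosα=0.5000 sinα=-0.8660 | (8,3) | tMaxX 0.6200 tMaxY 0.4965 | tΔX 2.0000 tΔY 1.1547
    t=0.4965 [y] (8,2)
    t=0.6200 [x] (9,2) — stop
  → r_4 = 0.6200

ranges = [0.3580, 2.9676, 0.7967, 0.6200]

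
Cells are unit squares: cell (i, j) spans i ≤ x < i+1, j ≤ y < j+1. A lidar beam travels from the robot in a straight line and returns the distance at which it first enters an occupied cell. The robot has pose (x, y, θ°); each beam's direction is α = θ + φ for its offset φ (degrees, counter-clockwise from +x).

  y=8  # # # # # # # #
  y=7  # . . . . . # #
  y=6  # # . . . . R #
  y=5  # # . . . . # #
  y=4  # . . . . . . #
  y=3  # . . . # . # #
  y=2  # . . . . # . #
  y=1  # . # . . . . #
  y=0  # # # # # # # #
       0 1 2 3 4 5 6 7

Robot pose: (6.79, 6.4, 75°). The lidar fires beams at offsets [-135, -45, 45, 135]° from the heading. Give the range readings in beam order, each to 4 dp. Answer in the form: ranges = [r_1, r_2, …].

ranges = [0.4200, 0.2425, 0.6928, 0.8000]

beam 1: φ=-135°, α=300°
  d=(0.5000,-0.8660)  start (6,6)  tX=0.4200 tY=0.4619  stride 1/|dx|=2.0000 1/|dy|=1.1547
    cross x-line → (7,6), t=0.4200 (wall)
  → r_1 = 0.4200
beam 2: φ=-45°, α=30°
  d=(0.8660,0.5000)  start (6,6)  tX=0.2425 tY=1.2000  stride 1/|dx|=1.1547 1/|dy|=2.0000
    cross x-line → (7,6), t=0.2425 (wall)
  → r_2 = 0.2425
beam 3: φ=45°, α=120°
  d=(-0.5000,0.8660)  start (6,6)  tX=1.5800 tY=0.6928  stride 1/|dx|=2.0000 1/|dy|=1.1547
    cross y-line → (6,7), t=0.6928 (wall)
  → r_3 = 0.6928
beam 4: φ=135°, α=210°
  d=(-0.8660,-0.5000)  start (6,6)  tX=0.9122 tY=0.8000  stride 1/|dx|=1.1547 1/|dy|=2.0000
    cross y-line → (6,5), t=0.8000 (wall)
  → r_4 = 0.8000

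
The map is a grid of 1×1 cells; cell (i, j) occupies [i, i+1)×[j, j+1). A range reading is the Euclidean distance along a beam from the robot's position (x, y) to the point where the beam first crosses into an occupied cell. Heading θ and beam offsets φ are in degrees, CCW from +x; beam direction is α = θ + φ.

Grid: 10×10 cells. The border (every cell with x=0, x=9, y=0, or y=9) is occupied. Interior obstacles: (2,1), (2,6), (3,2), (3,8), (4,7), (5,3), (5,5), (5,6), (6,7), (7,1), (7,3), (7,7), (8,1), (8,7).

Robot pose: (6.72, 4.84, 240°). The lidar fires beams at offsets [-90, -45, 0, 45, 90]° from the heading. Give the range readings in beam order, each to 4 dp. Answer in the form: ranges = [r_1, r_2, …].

beam 1: φ=-90°, α=150°
  dir = (cos 150°, sin 150°) = (-0.8660, 0.5000); from cell (6,4)
  next x-line at t=0.8314, next y-line at t=0.3200; Δt_x=1.1547, Δt_y=2.0000
    y: enter (6,5) at t=0.3200
    x: enter (5,5) at t=0.8314 ← occupied
  → r_1 = 0.8314
beam 2: φ=-45°, α=195°
  dir = (cos 195°, sin 195°) = (-0.9659, -0.2588); from cell (6,4)
  next x-line at t=0.7454, next y-line at t=3.2455; Δt_x=1.0353, Δt_y=3.8637
    x: enter (5,4) at t=0.7454
    x: enter (4,4) at t=1.7807
    x: enter (3,4) at t=2.8160
    y: enter (3,3) at t=3.2455
    x: enter (2,3) at t=3.8512
    x: enter (1,3) at t=4.8865
    x: enter (0,3) at t=5.9218 ← occupied
  → r_2 = 5.9218
beam 3: φ=0°, α=240°
  dir = (cos 240°, sin 240°) = (-0.5000, -0.8660); from cell (6,4)
  next x-line at t=1.4400, next y-line at t=0.9699; Δt_x=2.0000, Δt_y=1.1547
    y: enter (6,3) at t=0.9699
    x: enter (5,3) at t=1.4400 ← occupied
  → r_3 = 1.4400
beam 4: φ=45°, α=285°
  dir = (cos 285°, sin 285°) = (0.2588, -0.9659); from cell (6,4)
  next x-line at t=1.0818, next y-line at t=0.8696; Δt_x=3.8637, Δt_y=1.0353
    y: enter (6,3) at t=0.8696
    x: enter (7,3) at t=1.0818 ← occupied
  → r_4 = 1.0818
beam 5: φ=90°, α=330°
  dir = (cos 330°, sin 330°) = (0.8660, -0.5000); from cell (6,4)
  next x-line at t=0.3233, next y-line at t=1.6800; Δt_x=1.1547, Δt_y=2.0000
    x: enter (7,4) at t=0.3233
    x: enter (8,4) at t=1.4780
    y: enter (8,3) at t=1.6800
    x: enter (9,3) at t=2.6327 ← occupied
  → r_5 = 2.6327

ranges = [0.8314, 5.9218, 1.4400, 1.0818, 2.6327]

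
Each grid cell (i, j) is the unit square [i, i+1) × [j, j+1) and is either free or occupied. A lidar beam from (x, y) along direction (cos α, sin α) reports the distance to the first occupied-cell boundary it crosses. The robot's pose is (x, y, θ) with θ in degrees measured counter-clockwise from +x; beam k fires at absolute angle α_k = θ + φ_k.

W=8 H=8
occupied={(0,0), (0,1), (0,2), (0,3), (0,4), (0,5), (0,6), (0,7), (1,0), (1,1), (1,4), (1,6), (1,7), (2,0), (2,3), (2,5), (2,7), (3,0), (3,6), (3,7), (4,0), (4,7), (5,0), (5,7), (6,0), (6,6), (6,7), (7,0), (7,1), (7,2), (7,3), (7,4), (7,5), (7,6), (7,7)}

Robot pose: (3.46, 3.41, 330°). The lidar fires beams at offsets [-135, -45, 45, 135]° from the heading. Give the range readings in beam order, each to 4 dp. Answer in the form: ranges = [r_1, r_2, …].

ranges = [0.4762, 2.4950, 3.6649, 1.7773]

beam 1: φ=-135°, α=195°
  direction (-0.9659, -0.2588); cell (3,3); t to first gridline: x 0.4762, y 1.5841 (then +1.0353 / +3.8637)
    (2,3) via x @ 0.4762  # hit
  → r_1 = 0.4762
beam 2: φ=-45°, α=285°
  direction (0.2588, -0.9659); cell (3,3); t to first gridline: x 2.0864, y 0.4245 (then +3.8637 / +1.0353)
    (3,2) via y @ 0.4245
    (3,1) via y @ 1.4597
    (4,1) via x @ 2.0864
    (4,0) via y @ 2.4950  # hit
  → r_2 = 2.4950
beam 3: φ=45°, α=15°
  direction (0.9659, 0.2588); cell (3,3); t to first gridline: x 0.5590, y 2.2796 (then +1.0353 / +3.8637)
    (4,3) via x @ 0.5590
    (5,3) via x @ 1.5943
    (5,4) via y @ 2.2796
    (6,4) via x @ 2.6296
    (7,4) via x @ 3.6649  # hit
  → r_3 = 3.6649
beam 4: φ=135°, α=105°
  direction (-0.2588, 0.9659); cell (3,3); t to first gridline: x 1.7773, y 0.6108 (then +3.8637 / +1.0353)
    (3,4) via y @ 0.6108
    (3,5) via y @ 1.6461
    (2,5) via x @ 1.7773  # hit
  → r_4 = 1.7773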